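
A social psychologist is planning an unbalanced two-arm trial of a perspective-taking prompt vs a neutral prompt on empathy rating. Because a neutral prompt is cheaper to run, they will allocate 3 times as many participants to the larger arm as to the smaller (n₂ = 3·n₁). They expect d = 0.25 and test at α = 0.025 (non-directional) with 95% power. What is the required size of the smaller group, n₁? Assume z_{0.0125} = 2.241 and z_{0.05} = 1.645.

With allocation ratio k = n₂/n₁ = 3, Var(x̄₁−x̄₂) = σ²(1/n₁ + 1/(k·n₁)) = σ²·(k+1)/(k·n₁).
So n₁ = (1 + 1/k)·((z_{α/2} + z_β)/d)² = 1.333 × (3.886/0.25)².
n₁ = 1.333 × 241.62 = 322.2.
Round up: n₁ = 323, giving n₂ = 3 × 323 = 969.

n₁ = 323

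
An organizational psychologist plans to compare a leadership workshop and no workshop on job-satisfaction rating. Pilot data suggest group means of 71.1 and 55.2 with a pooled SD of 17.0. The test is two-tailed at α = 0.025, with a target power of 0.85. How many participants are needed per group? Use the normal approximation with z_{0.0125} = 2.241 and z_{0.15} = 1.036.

n = 25 per group

Cohen's d = |M₁ − M₂| / SD_pooled = |71.1 − 55.2| / 17.0 = 15.9 / 17.0 = 0.935.
For two independent groups with equal n: n = 2·((z_{α/2} + z_β) / d)².
z_{α/2} + z_β = 2.241 + 1.036 = 3.277.
n = 2 × (3.277 / 0.935)² = 2 × 3.505² = 2 × 12.28 = 24.6.
Round up to the next whole participant.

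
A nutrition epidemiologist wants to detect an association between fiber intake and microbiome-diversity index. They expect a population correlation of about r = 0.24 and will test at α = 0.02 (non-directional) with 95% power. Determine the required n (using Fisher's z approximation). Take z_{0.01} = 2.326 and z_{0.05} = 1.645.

Fisher's z: C = ½·ln((1+r)/(1−r)) = ½·ln(1.6316) = 0.2448.
n = ((z_{α/2} + z_β)/C)² + 3.
(2.326 + 1.645) / 0.2448 = 3.971 / 0.2448 = 16.221.
n = 16.221² + 3 = 263.13 + 3 = 266.1.
Round up.

n = 267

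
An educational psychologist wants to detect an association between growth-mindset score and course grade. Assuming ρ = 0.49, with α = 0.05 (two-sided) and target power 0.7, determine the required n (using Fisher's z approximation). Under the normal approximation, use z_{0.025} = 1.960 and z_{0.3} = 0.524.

Fisher's z: C = ½·ln((1+r)/(1−r)) = ½·ln(2.9216) = 0.5361.
n = ((z_{α/2} + z_β)/C)² + 3.
(1.960 + 0.524) / 0.5361 = 2.484 / 0.5361 = 4.633.
n = 4.633² + 3 = 21.47 + 3 = 24.5.
Round up.

n = 25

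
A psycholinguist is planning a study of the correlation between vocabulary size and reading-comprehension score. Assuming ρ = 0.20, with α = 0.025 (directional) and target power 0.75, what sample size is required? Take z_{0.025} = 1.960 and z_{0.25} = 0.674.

Fisher's z: C = ½·ln((1+r)/(1−r)) = ½·ln(1.5000) = 0.2027.
n = ((z_{α} + z_β)/C)² + 3.
(1.960 + 0.674) / 0.2027 = 2.634 / 0.2027 = 12.995.
n = 12.995² + 3 = 168.86 + 3 = 171.9.
Round up.

n = 172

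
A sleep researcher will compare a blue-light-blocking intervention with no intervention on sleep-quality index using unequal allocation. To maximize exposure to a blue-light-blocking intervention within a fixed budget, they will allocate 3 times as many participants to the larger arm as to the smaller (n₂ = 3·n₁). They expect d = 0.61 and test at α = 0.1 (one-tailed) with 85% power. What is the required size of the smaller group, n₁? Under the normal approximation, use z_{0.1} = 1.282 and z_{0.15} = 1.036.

With allocation ratio k = n₂/n₁ = 3, Var(x̄₁−x̄₂) = σ²(1/n₁ + 1/(k·n₁)) = σ²·(k+1)/(k·n₁).
So n₁ = (1 + 1/k)·((z_{α} + z_β)/d)² = 1.333 × (2.318/0.61)².
n₁ = 1.333 × 14.44 = 19.3.
Round up: n₁ = 20, giving n₂ = 3 × 20 = 60.

n₁ = 20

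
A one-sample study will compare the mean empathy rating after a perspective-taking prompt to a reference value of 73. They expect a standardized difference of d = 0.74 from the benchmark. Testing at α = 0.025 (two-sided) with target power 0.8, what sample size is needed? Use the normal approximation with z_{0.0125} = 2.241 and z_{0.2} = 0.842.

n = 18

For a one-sample test: n = ((z_{α/2} + z_β) / d)².
z_{α/2} + z_β = 2.241 + 0.842 = 3.083.
n = (3.083 / 0.74)² = 4.166² = 17.36.
Round up.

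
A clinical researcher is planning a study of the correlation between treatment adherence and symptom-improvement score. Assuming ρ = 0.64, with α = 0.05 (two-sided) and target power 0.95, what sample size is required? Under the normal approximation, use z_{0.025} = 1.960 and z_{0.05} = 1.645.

n = 26

Fisher's z: C = ½·ln((1+r)/(1−r)) = ½·ln(4.5556) = 0.7582.
n = ((z_{α/2} + z_β)/C)² + 3.
(1.960 + 1.645) / 0.7582 = 3.605 / 0.7582 = 4.755.
n = 4.755² + 3 = 22.61 + 3 = 25.6.
Round up.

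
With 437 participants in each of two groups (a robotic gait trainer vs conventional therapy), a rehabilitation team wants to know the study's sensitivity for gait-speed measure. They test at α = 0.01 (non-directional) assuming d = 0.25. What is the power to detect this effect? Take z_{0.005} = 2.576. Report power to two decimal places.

power ≈ 0.87

For two equal groups, power = Φ(d·√(n/2) − z_{α/2}).
d·√(n/2) = 0.25 × √(437/2) = 0.25 × 14.782 = 3.695.
z_β = 3.695 − 2.576 = 1.119.
Power = Φ(1.119) = 0.869.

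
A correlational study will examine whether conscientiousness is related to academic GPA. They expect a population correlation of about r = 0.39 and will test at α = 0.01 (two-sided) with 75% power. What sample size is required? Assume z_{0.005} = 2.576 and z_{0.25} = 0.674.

n = 66

Fisher's z: C = ½·ln((1+r)/(1−r)) = ½·ln(2.2787) = 0.4118.
n = ((z_{α/2} + z_β)/C)² + 3.
(2.576 + 0.674) / 0.4118 = 3.250 / 0.4118 = 7.892.
n = 7.892² + 3 = 62.29 + 3 = 65.3.
Round up.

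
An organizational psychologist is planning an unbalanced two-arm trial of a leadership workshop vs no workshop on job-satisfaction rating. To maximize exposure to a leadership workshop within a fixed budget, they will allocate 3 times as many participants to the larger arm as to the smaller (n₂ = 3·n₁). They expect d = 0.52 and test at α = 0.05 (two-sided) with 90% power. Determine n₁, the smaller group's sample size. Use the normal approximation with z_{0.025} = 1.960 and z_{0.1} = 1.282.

n₁ = 52

With allocation ratio k = n₂/n₁ = 3, Var(x̄₁−x̄₂) = σ²(1/n₁ + 1/(k·n₁)) = σ²·(k+1)/(k·n₁).
So n₁ = (1 + 1/k)·((z_{α/2} + z_β)/d)² = 1.333 × (3.242/0.52)².
n₁ = 1.333 × 38.87 = 51.8.
Round up: n₁ = 52, giving n₂ = 3 × 52 = 156.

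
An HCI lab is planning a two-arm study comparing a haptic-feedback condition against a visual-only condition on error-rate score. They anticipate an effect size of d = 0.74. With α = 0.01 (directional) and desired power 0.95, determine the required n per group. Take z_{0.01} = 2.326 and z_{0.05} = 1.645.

n = 58 per group

For two independent groups with equal n: n = 2·((z_{α} + z_β) / d)².
z_{α} + z_β = 2.326 + 1.645 = 3.971.
n = 2 × (3.971 / 0.74)² = 2 × 5.366² = 2 × 28.80 = 57.6.
Round up to the next whole participant.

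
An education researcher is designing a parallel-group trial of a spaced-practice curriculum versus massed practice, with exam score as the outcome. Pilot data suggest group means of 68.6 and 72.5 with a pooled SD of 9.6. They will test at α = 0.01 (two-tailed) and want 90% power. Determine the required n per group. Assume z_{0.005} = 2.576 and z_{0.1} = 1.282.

Cohen's d = |M₁ − M₂| / SD_pooled = |68.6 − 72.5| / 9.6 = 3.9 / 9.6 = 0.406.
For two independent groups with equal n: n = 2·((z_{α/2} + z_β) / d)².
z_{α/2} + z_β = 2.576 + 1.282 = 3.858.
n = 2 × (3.858 / 0.406)² = 2 × 9.502² = 2 × 90.30 = 180.6.
Round up to the next whole participant.

n = 181 per group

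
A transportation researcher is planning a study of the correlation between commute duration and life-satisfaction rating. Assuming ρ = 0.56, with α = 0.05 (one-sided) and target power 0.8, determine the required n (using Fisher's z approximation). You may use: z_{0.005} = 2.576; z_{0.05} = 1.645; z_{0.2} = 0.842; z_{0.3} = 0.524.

n = 19

Fisher's z: C = ½·ln((1+r)/(1−r)) = ½·ln(3.5455) = 0.6328.
n = ((z_{α} + z_β)/C)² + 3.
(1.645 + 0.842) / 0.6328 = 2.487 / 0.6328 = 3.930.
n = 3.930² + 3 = 15.45 + 3 = 18.4.
Round up.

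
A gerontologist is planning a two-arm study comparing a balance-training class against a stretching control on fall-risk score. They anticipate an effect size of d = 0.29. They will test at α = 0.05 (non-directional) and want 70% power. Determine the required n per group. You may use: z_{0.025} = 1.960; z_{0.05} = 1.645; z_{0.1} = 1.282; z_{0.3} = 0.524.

For two independent groups with equal n: n = 2·((z_{α/2} + z_β) / d)².
z_{α/2} + z_β = 1.960 + 0.524 = 2.484.
n = 2 × (2.484 / 0.29)² = 2 × 8.566² = 2 × 73.37 = 146.7.
Round up to the next whole participant.

n = 147 per group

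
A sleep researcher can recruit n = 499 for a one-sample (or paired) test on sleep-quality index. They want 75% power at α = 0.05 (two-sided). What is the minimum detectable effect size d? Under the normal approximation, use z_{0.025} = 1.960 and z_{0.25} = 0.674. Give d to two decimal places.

For a single sample (or paired design) of n = 499: d_min = (z_{α/2} + z_β)/√n.
z-sum = 1.960 + 0.674 = 2.634.
d_min = 2.634 / √499 = 2.634 / 22.338 = 0.118.

d_min ≈ 0.12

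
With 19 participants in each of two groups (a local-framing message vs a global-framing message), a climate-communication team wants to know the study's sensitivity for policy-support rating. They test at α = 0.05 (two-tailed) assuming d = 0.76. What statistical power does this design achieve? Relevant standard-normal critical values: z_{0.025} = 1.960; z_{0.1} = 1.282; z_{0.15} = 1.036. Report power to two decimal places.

For two equal groups, power = Φ(d·√(n/2) − z_{α/2}).
d·√(n/2) = 0.76 × √(19/2) = 0.76 × 3.082 = 2.342.
z_β = 2.342 − 1.960 = 0.382.
Power = Φ(0.382) = 0.649.

power ≈ 0.65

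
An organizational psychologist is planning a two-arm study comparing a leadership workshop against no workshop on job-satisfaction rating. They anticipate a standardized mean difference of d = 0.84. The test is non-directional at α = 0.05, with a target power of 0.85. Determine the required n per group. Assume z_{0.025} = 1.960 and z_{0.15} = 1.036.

For two independent groups with equal n: n = 2·((z_{α/2} + z_β) / d)².
z_{α/2} + z_β = 1.960 + 1.036 = 2.996.
n = 2 × (2.996 / 0.84)² = 2 × 3.567² = 2 × 12.72 = 25.4.
Round up to the next whole participant.

n = 26 per group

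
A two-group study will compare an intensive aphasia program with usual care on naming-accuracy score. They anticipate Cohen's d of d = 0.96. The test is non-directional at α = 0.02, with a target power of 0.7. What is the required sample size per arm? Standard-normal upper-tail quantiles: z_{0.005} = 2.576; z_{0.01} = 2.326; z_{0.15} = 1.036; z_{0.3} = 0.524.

For two independent groups with equal n: n = 2·((z_{α/2} + z_β) / d)².
z_{α/2} + z_β = 2.326 + 0.524 = 2.850.
n = 2 × (2.850 / 0.96)² = 2 × 2.969² = 2 × 8.81 = 17.6.
Round up to the next whole participant.

n = 18 per group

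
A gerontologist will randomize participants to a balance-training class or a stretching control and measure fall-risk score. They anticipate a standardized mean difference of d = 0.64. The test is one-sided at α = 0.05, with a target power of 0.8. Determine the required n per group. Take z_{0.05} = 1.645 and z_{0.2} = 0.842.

For two independent groups with equal n: n = 2·((z_{α} + z_β) / d)².
z_{α} + z_β = 1.645 + 0.842 = 2.487.
n = 2 × (2.487 / 0.64)² = 2 × 3.886² = 2 × 15.10 = 30.2.
Round up to the next whole participant.

n = 31 per group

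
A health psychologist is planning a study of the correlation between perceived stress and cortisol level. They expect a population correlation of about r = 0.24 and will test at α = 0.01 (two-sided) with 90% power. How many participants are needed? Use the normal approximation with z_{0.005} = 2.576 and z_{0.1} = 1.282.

n = 252

Fisher's z: C = ½·ln((1+r)/(1−r)) = ½·ln(1.6316) = 0.2448.
n = ((z_{α/2} + z_β)/C)² + 3.
(2.576 + 1.282) / 0.2448 = 3.858 / 0.2448 = 15.760.
n = 15.760² + 3 = 248.37 + 3 = 251.4.
Round up.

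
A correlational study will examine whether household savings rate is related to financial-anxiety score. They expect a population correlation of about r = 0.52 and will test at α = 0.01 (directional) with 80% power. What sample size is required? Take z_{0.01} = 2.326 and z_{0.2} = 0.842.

Fisher's z: C = ½·ln((1+r)/(1−r)) = ½·ln(3.1667) = 0.5763.
n = ((z_{α} + z_β)/C)² + 3.
(2.326 + 0.842) / 0.5763 = 3.168 / 0.5763 = 5.497.
n = 5.497² + 3 = 30.22 + 3 = 33.2.
Round up.

n = 34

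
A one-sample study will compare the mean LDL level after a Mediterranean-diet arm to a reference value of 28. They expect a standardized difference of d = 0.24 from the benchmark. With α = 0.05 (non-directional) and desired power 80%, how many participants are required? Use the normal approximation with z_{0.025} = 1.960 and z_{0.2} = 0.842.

For a one-sample test: n = ((z_{α/2} + z_β) / d)².
z_{α/2} + z_β = 1.960 + 0.842 = 2.802.
n = (2.802 / 0.24)² = 11.675² = 136.31.
Round up.

n = 137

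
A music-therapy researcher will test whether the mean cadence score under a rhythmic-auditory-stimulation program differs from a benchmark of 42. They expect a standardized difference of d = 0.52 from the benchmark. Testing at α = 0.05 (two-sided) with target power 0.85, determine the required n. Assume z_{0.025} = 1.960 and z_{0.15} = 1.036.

For a one-sample test: n = ((z_{α/2} + z_β) / d)².
z_{α/2} + z_β = 1.960 + 1.036 = 2.996.
n = (2.996 / 0.52)² = 5.762² = 33.20.
Round up.

n = 34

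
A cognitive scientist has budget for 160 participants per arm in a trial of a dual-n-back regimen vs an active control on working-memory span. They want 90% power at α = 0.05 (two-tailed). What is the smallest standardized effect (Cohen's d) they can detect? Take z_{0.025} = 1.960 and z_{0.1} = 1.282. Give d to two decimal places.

d_min ≈ 0.36

For two independent groups of n = 160 each: d_min = (z_{α/2} + z_β)·√(2/n).
z-sum = 1.960 + 1.282 = 3.242.
d_min = 3.242 × √(2/160) = 3.242 × 0.1118 = 0.362.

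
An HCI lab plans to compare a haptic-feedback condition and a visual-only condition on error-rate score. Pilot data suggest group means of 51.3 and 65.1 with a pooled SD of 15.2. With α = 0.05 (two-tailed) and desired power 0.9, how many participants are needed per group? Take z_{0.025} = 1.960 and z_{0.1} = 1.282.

Cohen's d = |M₁ − M₂| / SD_pooled = |51.3 − 65.1| / 15.2 = 13.8 / 15.2 = 0.908.
For two independent groups with equal n: n = 2·((z_{α/2} + z_β) / d)².
z_{α/2} + z_β = 1.960 + 1.282 = 3.242.
n = 2 × (3.242 / 0.908)² = 2 × 3.570² = 2 × 12.75 = 25.5.
Round up to the next whole participant.

n = 26 per group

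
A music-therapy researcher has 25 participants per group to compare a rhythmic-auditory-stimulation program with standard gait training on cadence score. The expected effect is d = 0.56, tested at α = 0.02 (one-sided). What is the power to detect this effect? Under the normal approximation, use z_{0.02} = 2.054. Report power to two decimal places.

power ≈ 0.47

For two equal groups, power = Φ(d·√(n/2) − z_{α}).
d·√(n/2) = 0.56 × √(25/2) = 0.56 × 3.536 = 1.980.
z_β = 1.980 − 2.054 = -0.074.
Power = Φ(-0.074) = 0.470.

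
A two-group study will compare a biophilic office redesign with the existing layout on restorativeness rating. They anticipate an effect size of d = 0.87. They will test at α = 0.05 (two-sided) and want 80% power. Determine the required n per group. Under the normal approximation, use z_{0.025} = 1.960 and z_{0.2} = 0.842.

For two independent groups with equal n: n = 2·((z_{α/2} + z_β) / d)².
z_{α/2} + z_β = 1.960 + 0.842 = 2.802.
n = 2 × (2.802 / 0.87)² = 2 × 3.221² = 2 × 10.37 = 20.7.
Round up to the next whole participant.

n = 21 per group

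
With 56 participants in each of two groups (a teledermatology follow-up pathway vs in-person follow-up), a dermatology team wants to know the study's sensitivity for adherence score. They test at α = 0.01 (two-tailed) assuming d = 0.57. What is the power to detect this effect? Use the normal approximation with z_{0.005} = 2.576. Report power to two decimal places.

For two equal groups, power = Φ(d·√(n/2) − z_{α/2}).
d·√(n/2) = 0.57 × √(56/2) = 0.57 × 5.292 = 3.016.
z_β = 3.016 − 2.576 = 0.440.
Power = Φ(0.440) = 0.670.

power ≈ 0.67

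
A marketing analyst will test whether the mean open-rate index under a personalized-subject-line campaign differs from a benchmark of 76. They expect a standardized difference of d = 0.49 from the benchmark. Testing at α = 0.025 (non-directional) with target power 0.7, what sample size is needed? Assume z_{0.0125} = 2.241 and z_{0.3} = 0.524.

For a one-sample test: n = ((z_{α/2} + z_β) / d)².
z_{α/2} + z_β = 2.241 + 0.524 = 2.765.
n = (2.765 / 0.49)² = 5.643² = 31.84.
Round up.

n = 32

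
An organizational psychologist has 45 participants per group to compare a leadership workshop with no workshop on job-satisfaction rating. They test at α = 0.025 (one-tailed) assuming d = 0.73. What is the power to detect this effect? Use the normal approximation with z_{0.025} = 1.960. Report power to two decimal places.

For two equal groups, power = Φ(d·√(n/2) − z_{α}).
d·√(n/2) = 0.73 × √(45/2) = 0.73 × 4.743 = 3.463.
z_β = 3.463 − 1.960 = 1.503.
Power = Φ(1.503) = 0.934.

power ≈ 0.93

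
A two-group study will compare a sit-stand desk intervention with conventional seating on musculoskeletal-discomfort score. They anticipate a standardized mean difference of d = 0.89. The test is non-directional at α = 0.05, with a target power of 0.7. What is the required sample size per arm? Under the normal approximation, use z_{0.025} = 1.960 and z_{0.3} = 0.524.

n = 16 per group

For two independent groups with equal n: n = 2·((z_{α/2} + z_β) / d)².
z_{α/2} + z_β = 1.960 + 0.524 = 2.484.
n = 2 × (2.484 / 0.89)² = 2 × 2.791² = 2 × 7.79 = 15.6.
Round up to the next whole participant.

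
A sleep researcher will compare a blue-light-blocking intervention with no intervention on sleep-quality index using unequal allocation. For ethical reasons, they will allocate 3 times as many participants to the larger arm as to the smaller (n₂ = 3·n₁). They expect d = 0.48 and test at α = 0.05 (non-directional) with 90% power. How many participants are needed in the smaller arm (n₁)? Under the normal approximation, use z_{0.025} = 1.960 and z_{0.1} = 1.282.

n₁ = 61

With allocation ratio k = n₂/n₁ = 3, Var(x̄₁−x̄₂) = σ²(1/n₁ + 1/(k·n₁)) = σ²·(k+1)/(k·n₁).
So n₁ = (1 + 1/k)·((z_{α/2} + z_β)/d)² = 1.333 × (3.242/0.48)².
n₁ = 1.333 × 45.62 = 60.8.
Round up: n₁ = 61, giving n₂ = 3 × 61 = 183.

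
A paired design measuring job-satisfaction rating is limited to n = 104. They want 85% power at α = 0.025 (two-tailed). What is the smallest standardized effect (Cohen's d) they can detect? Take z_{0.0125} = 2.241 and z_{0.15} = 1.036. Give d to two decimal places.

d_min ≈ 0.32

For a single sample (or paired design) of n = 104: d_min = (z_{α/2} + z_β)/√n.
z-sum = 2.241 + 1.036 = 3.277.
d_min = 3.277 / √104 = 3.277 / 10.198 = 0.321.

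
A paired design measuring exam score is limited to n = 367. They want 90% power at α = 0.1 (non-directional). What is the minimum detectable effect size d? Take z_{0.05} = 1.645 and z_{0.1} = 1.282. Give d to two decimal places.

d_min ≈ 0.15

For a single sample (or paired design) of n = 367: d_min = (z_{α/2} + z_β)/√n.
z-sum = 1.645 + 1.282 = 2.927.
d_min = 2.927 / √367 = 2.927 / 19.157 = 0.153.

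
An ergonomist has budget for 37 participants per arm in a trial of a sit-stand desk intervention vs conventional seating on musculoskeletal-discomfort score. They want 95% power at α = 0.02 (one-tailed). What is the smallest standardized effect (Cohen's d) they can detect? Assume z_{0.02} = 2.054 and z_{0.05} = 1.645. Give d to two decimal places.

For two independent groups of n = 37 each: d_min = (z_{α} + z_β)·√(2/n).
z-sum = 2.054 + 1.645 = 3.699.
d_min = 3.699 × √(2/37) = 3.699 × 0.2325 = 0.860.

d_min ≈ 0.86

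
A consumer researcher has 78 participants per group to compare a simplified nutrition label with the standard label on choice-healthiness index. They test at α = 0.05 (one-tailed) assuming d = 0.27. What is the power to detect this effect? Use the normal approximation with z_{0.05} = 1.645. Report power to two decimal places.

power ≈ 0.52

For two equal groups, power = Φ(d·√(n/2) − z_{α}).
d·√(n/2) = 0.27 × √(78/2) = 0.27 × 6.245 = 1.686.
z_β = 1.686 − 1.645 = 0.041.
Power = Φ(0.041) = 0.516.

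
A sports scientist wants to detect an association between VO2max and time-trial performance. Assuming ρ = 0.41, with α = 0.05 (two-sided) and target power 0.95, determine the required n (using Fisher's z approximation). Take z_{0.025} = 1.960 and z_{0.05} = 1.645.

Fisher's z: C = ½·ln((1+r)/(1−r)) = ½·ln(2.3898) = 0.4356.
n = ((z_{α/2} + z_β)/C)² + 3.
(1.960 + 1.645) / 0.4356 = 3.605 / 0.4356 = 8.276.
n = 8.276² + 3 = 68.49 + 3 = 71.5.
Round up.

n = 72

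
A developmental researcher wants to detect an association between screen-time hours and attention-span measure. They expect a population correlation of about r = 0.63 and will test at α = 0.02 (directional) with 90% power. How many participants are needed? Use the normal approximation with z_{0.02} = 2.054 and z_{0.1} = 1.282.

n = 24

Fisher's z: C = ½·ln((1+r)/(1−r)) = ½·ln(4.4054) = 0.7414.
n = ((z_{α} + z_β)/C)² + 3.
(2.054 + 1.282) / 0.7414 = 3.336 / 0.7414 = 4.500.
n = 4.500² + 3 = 20.25 + 3 = 23.2.
Round up.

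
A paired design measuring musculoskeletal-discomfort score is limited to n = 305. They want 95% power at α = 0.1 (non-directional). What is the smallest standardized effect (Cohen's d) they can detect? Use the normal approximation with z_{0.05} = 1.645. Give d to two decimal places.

d_min ≈ 0.19

For a single sample (or paired design) of n = 305: d_min = (z_{α/2} + z_β)/√n.
z-sum = 1.645 + 1.645 = 3.290.
d_min = 3.290 / √305 = 3.290 / 17.464 = 0.188.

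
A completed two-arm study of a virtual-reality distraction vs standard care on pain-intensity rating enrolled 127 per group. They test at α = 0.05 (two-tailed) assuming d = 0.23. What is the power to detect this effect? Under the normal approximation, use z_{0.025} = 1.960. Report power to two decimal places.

power ≈ 0.45

For two equal groups, power = Φ(d·√(n/2) − z_{α/2}).
d·√(n/2) = 0.23 × √(127/2) = 0.23 × 7.969 = 1.833.
z_β = 1.833 − 1.960 = -0.127.
Power = Φ(-0.127) = 0.449.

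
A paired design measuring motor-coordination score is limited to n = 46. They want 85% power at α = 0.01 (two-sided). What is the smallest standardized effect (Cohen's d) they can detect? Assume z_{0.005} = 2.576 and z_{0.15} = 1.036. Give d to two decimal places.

d_min ≈ 0.53

For a single sample (or paired design) of n = 46: d_min = (z_{α/2} + z_β)/√n.
z-sum = 2.576 + 1.036 = 3.612.
d_min = 3.612 / √46 = 3.612 / 6.782 = 0.533.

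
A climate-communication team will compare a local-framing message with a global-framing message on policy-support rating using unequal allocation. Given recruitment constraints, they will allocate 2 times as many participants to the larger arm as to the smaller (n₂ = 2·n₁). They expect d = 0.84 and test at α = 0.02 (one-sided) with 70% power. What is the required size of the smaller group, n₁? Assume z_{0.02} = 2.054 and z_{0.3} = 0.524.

With allocation ratio k = n₂/n₁ = 2, Var(x̄₁−x̄₂) = σ²(1/n₁ + 1/(k·n₁)) = σ²·(k+1)/(k·n₁).
So n₁ = (1 + 1/k)·((z_{α} + z_β)/d)² = 1.500 × (2.578/0.84)².
n₁ = 1.500 × 9.42 = 14.1.
Round up: n₁ = 15, giving n₂ = 2 × 15 = 30.

n₁ = 15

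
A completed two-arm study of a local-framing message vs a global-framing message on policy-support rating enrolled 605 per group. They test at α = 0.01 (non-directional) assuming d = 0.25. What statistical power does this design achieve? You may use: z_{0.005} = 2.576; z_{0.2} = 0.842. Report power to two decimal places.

power ≈ 0.96

For two equal groups, power = Φ(d·√(n/2) − z_{α/2}).
d·√(n/2) = 0.25 × √(605/2) = 0.25 × 17.393 = 4.348.
z_β = 4.348 − 2.576 = 1.772.
Power = Φ(1.772) = 0.962.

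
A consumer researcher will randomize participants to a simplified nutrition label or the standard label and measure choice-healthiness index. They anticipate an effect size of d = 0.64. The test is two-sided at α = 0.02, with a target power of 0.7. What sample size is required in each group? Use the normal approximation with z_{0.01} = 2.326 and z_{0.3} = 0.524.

n = 40 per group

For two independent groups with equal n: n = 2·((z_{α/2} + z_β) / d)².
z_{α/2} + z_β = 2.326 + 0.524 = 2.850.
n = 2 × (2.850 / 0.64)² = 2 × 4.453² = 2 × 19.83 = 39.7.
Round up to the next whole participant.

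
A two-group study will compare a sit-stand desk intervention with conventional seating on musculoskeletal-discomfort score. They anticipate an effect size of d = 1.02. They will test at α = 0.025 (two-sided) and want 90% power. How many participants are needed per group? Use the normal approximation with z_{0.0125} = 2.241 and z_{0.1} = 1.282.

For two independent groups with equal n: n = 2·((z_{α/2} + z_β) / d)².
z_{α/2} + z_β = 2.241 + 1.282 = 3.523.
n = 2 × (3.523 / 1.02)² = 2 × 3.454² = 2 × 11.93 = 23.9.
Round up to the next whole participant.

n = 24 per group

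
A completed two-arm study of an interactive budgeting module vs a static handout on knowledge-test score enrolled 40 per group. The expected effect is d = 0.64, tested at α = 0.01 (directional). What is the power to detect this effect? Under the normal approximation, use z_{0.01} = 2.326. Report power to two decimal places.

For two equal groups, power = Φ(d·√(n/2) − z_{α}).
d·√(n/2) = 0.64 × √(40/2) = 0.64 × 4.472 = 2.862.
z_β = 2.862 − 2.326 = 0.536.
Power = Φ(0.536) = 0.704.

power ≈ 0.70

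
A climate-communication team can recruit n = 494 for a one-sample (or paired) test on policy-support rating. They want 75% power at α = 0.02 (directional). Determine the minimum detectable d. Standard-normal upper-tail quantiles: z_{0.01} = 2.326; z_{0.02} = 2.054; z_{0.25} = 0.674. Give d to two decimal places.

d_min ≈ 0.12

For a single sample (or paired design) of n = 494: d_min = (z_{α} + z_β)/√n.
z-sum = 2.054 + 0.674 = 2.728.
d_min = 2.728 / √494 = 2.728 / 22.226 = 0.123.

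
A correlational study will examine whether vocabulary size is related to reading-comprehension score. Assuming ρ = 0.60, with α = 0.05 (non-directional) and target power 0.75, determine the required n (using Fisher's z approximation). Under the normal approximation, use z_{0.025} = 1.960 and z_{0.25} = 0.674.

n = 18

Fisher's z: C = ½·ln((1+r)/(1−r)) = ½·ln(4.0000) = 0.6931.
n = ((z_{α/2} + z_β)/C)² + 3.
(1.960 + 0.674) / 0.6931 = 2.634 / 0.6931 = 3.800.
n = 3.800² + 3 = 14.44 + 3 = 17.4.
Round up.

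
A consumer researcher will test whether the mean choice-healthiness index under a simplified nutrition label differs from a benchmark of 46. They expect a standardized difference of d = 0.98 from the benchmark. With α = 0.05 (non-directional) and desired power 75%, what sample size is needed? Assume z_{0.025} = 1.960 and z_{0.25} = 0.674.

n = 8

For a one-sample test: n = ((z_{α/2} + z_β) / d)².
z_{α/2} + z_β = 1.960 + 0.674 = 2.634.
n = (2.634 / 0.98)² = 2.688² = 7.22.
Round up.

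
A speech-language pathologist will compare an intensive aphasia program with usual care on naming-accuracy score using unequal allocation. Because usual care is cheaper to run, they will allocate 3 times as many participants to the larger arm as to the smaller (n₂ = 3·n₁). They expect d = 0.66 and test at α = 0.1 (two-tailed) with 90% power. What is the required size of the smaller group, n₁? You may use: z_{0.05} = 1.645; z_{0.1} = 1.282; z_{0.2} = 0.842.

n₁ = 27

With allocation ratio k = n₂/n₁ = 3, Var(x̄₁−x̄₂) = σ²(1/n₁ + 1/(k·n₁)) = σ²·(k+1)/(k·n₁).
So n₁ = (1 + 1/k)·((z_{α/2} + z_β)/d)² = 1.333 × (2.927/0.66)².
n₁ = 1.333 × 19.67 = 26.2.
Round up: n₁ = 27, giving n₂ = 3 × 27 = 81.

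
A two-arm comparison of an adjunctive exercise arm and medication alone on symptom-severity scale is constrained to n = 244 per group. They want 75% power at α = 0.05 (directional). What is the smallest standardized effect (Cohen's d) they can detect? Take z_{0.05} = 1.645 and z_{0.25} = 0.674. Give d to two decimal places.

d_min ≈ 0.21

For two independent groups of n = 244 each: d_min = (z_{α} + z_β)·√(2/n).
z-sum = 1.645 + 0.674 = 2.319.
d_min = 2.319 × √(2/244) = 2.319 × 0.0905 = 0.210.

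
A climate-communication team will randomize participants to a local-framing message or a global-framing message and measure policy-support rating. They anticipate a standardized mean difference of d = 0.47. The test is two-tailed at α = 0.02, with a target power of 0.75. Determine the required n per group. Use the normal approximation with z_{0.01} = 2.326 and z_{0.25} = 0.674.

n = 82 per group

For two independent groups with equal n: n = 2·((z_{α/2} + z_β) / d)².
z_{α/2} + z_β = 2.326 + 0.674 = 3.000.
n = 2 × (3.000 / 0.47)² = 2 × 6.383² = 2 × 40.74 = 81.5.
Round up to the next whole participant.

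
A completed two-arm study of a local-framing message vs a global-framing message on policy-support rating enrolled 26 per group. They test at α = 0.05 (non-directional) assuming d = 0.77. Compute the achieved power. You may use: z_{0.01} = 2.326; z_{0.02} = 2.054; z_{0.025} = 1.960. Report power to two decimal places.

For two equal groups, power = Φ(d·√(n/2) − z_{α/2}).
d·√(n/2) = 0.77 × √(26/2) = 0.77 × 3.606 = 2.776.
z_β = 2.776 − 1.960 = 0.816.
Power = Φ(0.816) = 0.793.

power ≈ 0.79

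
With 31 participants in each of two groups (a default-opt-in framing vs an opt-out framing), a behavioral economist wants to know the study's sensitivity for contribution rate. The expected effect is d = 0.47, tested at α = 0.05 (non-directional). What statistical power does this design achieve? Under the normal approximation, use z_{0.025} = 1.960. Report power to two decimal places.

For two equal groups, power = Φ(d·√(n/2) − z_{α/2}).
d·√(n/2) = 0.47 × √(31/2) = 0.47 × 3.937 = 1.850.
z_β = 1.850 − 1.960 = -0.110.
Power = Φ(-0.110) = 0.456.

power ≈ 0.46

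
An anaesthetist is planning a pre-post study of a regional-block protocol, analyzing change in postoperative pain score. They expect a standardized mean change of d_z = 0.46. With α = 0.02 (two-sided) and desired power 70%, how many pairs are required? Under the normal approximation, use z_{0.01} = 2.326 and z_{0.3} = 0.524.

n = 39 pairs

For a paired (one-sample on differences) test: n = ((z_{α/2} + z_β) / d)².
z_{α/2} + z_β = 2.326 + 0.524 = 2.850.
n = (2.850 / 0.46)² = 6.196² = 38.39.
Round up.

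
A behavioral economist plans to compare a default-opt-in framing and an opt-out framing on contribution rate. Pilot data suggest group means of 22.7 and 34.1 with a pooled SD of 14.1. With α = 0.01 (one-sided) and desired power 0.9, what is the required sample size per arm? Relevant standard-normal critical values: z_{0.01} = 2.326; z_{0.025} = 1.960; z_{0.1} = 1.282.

Cohen's d = |M₁ − M₂| / SD_pooled = |22.7 − 34.1| / 14.1 = 11.4 / 14.1 = 0.809.
For two independent groups with equal n: n = 2·((z_{α} + z_β) / d)².
z_{α} + z_β = 2.326 + 1.282 = 3.608.
n = 2 × (3.608 / 0.809)² = 2 × 4.460² = 2 × 19.89 = 39.8.
Round up to the next whole participant.

n = 40 per group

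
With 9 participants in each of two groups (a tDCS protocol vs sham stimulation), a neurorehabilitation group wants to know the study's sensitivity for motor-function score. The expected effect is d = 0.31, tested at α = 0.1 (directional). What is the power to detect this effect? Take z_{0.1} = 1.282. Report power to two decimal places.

For two equal groups, power = Φ(d·√(n/2) − z_{α}).
d·√(n/2) = 0.31 × √(9/2) = 0.31 × 2.121 = 0.658.
z_β = 0.658 − 1.282 = -0.624.
Power = Φ(-0.624) = 0.266.

power ≈ 0.27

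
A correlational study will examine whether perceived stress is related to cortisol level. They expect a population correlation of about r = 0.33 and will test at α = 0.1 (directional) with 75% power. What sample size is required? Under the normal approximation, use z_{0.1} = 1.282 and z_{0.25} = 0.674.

Fisher's z: C = ½·ln((1+r)/(1−r)) = ½·ln(1.9851) = 0.3428.
n = ((z_{α} + z_β)/C)² + 3.
(1.282 + 0.674) / 0.3428 = 1.956 / 0.3428 = 5.706.
n = 5.706² + 3 = 32.56 + 3 = 35.6.
Round up.

n = 36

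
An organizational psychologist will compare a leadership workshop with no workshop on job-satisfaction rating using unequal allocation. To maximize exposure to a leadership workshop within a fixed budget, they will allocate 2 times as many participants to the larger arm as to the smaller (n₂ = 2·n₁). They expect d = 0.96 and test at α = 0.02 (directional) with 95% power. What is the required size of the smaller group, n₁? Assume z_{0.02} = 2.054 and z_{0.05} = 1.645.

n₁ = 23

With allocation ratio k = n₂/n₁ = 2, Var(x̄₁−x̄₂) = σ²(1/n₁ + 1/(k·n₁)) = σ²·(k+1)/(k·n₁).
So n₁ = (1 + 1/k)·((z_{α} + z_β)/d)² = 1.500 × (3.699/0.96)².
n₁ = 1.500 × 14.85 = 22.3.
Round up: n₁ = 23, giving n₂ = 2 × 23 = 46.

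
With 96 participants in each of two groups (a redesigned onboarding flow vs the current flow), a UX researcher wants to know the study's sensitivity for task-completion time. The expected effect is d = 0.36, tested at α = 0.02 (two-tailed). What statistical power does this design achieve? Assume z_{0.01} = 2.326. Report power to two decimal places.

For two equal groups, power = Φ(d·√(n/2) − z_{α/2}).
d·√(n/2) = 0.36 × √(96/2) = 0.36 × 6.928 = 2.494.
z_β = 2.494 − 2.326 = 0.168.
Power = Φ(0.168) = 0.567.

power ≈ 0.57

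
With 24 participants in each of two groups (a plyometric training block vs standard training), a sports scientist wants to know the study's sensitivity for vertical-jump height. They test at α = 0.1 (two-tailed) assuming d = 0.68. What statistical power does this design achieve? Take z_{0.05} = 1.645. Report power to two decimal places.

For two equal groups, power = Φ(d·√(n/2) − z_{α/2}).
d·√(n/2) = 0.68 × √(24/2) = 0.68 × 3.464 = 2.356.
z_β = 2.356 − 1.645 = 0.711.
Power = Φ(0.711) = 0.761.

power ≈ 0.76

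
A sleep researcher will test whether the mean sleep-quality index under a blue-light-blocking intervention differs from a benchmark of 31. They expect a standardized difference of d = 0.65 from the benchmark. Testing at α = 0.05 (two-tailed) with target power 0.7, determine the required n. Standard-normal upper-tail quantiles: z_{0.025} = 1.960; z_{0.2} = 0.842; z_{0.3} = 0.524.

n = 15

For a one-sample test: n = ((z_{α/2} + z_β) / d)².
z_{α/2} + z_β = 1.960 + 0.524 = 2.484.
n = (2.484 / 0.65)² = 3.822² = 14.60.
Round up.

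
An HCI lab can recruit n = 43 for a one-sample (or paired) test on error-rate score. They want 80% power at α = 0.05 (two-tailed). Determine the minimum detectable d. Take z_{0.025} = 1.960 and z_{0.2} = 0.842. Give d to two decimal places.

For a single sample (or paired design) of n = 43: d_min = (z_{α/2} + z_β)/√n.
z-sum = 1.960 + 0.842 = 2.802.
d_min = 2.802 / √43 = 2.802 / 6.557 = 0.427.

d_min ≈ 0.43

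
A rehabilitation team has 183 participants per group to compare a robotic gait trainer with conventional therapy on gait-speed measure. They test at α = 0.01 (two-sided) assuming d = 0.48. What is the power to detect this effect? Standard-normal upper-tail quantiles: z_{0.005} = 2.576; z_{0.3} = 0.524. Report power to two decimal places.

power ≈ 0.98

For two equal groups, power = Φ(d·√(n/2) − z_{α/2}).
d·√(n/2) = 0.48 × √(183/2) = 0.48 × 9.566 = 4.591.
z_β = 4.591 − 2.576 = 2.015.
Power = Φ(2.015) = 0.978.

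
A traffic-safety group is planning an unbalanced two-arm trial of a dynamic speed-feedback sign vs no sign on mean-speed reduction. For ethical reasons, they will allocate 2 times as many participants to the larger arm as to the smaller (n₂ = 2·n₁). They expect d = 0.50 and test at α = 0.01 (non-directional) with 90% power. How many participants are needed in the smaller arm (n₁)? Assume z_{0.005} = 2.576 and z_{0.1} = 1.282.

n₁ = 90

With allocation ratio k = n₂/n₁ = 2, Var(x̄₁−x̄₂) = σ²(1/n₁ + 1/(k·n₁)) = σ²·(k+1)/(k·n₁).
So n₁ = (1 + 1/k)·((z_{α/2} + z_β)/d)² = 1.500 × (3.858/0.50)².
n₁ = 1.500 × 59.54 = 89.3.
Round up: n₁ = 90, giving n₂ = 2 × 90 = 180.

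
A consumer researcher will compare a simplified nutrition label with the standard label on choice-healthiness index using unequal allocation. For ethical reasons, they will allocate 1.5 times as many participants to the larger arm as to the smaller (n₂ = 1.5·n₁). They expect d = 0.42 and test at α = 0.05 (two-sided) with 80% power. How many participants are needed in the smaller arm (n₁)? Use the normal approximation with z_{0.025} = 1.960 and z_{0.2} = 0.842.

n₁ = 75

With allocation ratio k = n₂/n₁ = 1.5, Var(x̄₁−x̄₂) = σ²(1/n₁ + 1/(k·n₁)) = σ²·(k+1)/(k·n₁).
So n₁ = (1 + 1/k)·((z_{α/2} + z_β)/d)² = 1.667 × (2.802/0.42)².
n₁ = 1.667 × 44.51 = 74.2.
Round up: n₁ = 75, giving n₂ = ⌈1.5 × 75⌉ = ⌈112.5⌉ = 113.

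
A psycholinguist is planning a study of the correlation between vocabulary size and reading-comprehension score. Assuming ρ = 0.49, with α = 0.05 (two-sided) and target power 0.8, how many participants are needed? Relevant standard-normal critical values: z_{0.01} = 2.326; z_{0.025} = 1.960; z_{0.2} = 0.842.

n = 31

Fisher's z: C = ½·ln((1+r)/(1−r)) = ½·ln(2.9216) = 0.5361.
n = ((z_{α/2} + z_β)/C)² + 3.
(1.960 + 0.842) / 0.5361 = 2.802 / 0.5361 = 5.227.
n = 5.227² + 3 = 27.32 + 3 = 30.3.
Round up.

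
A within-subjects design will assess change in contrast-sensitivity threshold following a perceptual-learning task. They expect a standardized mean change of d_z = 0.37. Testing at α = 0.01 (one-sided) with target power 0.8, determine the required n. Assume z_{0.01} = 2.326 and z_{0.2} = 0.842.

n = 74 pairs

For a paired (one-sample on differences) test: n = ((z_{α} + z_β) / d)².
z_{α} + z_β = 2.326 + 0.842 = 3.168.
n = (3.168 / 0.37)² = 8.562² = 73.31.
Round up.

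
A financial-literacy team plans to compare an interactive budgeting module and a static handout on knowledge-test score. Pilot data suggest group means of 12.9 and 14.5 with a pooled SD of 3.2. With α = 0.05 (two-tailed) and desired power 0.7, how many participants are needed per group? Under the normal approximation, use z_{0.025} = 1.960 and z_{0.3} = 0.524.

Cohen's d = |M₁ − M₂| / SD_pooled = |12.9 − 14.5| / 3.2 = 1.6 / 3.2 = 0.500.
For two independent groups with equal n: n = 2·((z_{α/2} + z_β) / d)².
z_{α/2} + z_β = 1.960 + 0.524 = 2.484.
n = 2 × (2.484 / 0.500)² = 2 × 4.968² = 2 × 24.68 = 49.4.
Round up to the next whole participant.

n = 50 per group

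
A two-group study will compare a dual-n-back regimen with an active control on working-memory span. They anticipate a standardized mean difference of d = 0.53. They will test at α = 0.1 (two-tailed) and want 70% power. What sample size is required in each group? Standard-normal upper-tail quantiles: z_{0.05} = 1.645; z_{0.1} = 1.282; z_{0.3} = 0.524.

For two independent groups with equal n: n = 2·((z_{α/2} + z_β) / d)².
z_{α/2} + z_β = 1.645 + 0.524 = 2.169.
n = 2 × (2.169 / 0.53)² = 2 × 4.092² = 2 × 16.75 = 33.5.
Round up to the next whole participant.

n = 34 per group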